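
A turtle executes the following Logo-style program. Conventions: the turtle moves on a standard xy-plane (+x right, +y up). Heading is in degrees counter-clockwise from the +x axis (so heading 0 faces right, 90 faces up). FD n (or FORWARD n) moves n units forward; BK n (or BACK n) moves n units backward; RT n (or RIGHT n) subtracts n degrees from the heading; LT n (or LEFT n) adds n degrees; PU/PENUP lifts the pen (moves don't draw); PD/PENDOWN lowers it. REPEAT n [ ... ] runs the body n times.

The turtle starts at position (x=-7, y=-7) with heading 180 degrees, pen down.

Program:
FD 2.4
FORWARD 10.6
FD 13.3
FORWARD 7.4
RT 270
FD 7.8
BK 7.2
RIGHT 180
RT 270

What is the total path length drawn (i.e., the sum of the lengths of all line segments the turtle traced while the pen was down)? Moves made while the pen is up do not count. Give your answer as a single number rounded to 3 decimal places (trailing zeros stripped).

Executing turtle program step by step:
Start: pos=(-7,-7), heading=180, pen down
FD 2.4: (-7,-7) -> (-9.4,-7) [heading=180, draw]
FD 10.6: (-9.4,-7) -> (-20,-7) [heading=180, draw]
FD 13.3: (-20,-7) -> (-33.3,-7) [heading=180, draw]
FD 7.4: (-33.3,-7) -> (-40.7,-7) [heading=180, draw]
RT 270: heading 180 -> 270
FD 7.8: (-40.7,-7) -> (-40.7,-14.8) [heading=270, draw]
BK 7.2: (-40.7,-14.8) -> (-40.7,-7.6) [heading=270, draw]
RT 180: heading 270 -> 90
RT 270: heading 90 -> 180
Final: pos=(-40.7,-7.6), heading=180, 6 segment(s) drawn

Segment lengths:
  seg 1: (-7,-7) -> (-9.4,-7), length = 2.4
  seg 2: (-9.4,-7) -> (-20,-7), length = 10.6
  seg 3: (-20,-7) -> (-33.3,-7), length = 13.3
  seg 4: (-33.3,-7) -> (-40.7,-7), length = 7.4
  seg 5: (-40.7,-7) -> (-40.7,-14.8), length = 7.8
  seg 6: (-40.7,-14.8) -> (-40.7,-7.6), length = 7.2
Total = 48.7

Answer: 48.7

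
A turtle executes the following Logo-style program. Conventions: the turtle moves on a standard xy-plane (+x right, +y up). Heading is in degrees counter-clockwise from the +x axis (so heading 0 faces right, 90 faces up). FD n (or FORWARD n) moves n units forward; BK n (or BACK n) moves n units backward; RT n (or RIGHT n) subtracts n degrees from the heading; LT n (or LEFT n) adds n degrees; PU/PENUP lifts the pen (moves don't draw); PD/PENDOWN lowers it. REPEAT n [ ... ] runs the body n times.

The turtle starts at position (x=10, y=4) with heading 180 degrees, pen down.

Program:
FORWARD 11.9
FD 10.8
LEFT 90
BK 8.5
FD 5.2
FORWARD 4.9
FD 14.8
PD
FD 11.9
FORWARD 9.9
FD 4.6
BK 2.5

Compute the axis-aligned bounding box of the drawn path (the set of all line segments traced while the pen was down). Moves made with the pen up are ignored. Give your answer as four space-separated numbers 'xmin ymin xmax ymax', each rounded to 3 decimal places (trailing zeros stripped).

Executing turtle program step by step:
Start: pos=(10,4), heading=180, pen down
FD 11.9: (10,4) -> (-1.9,4) [heading=180, draw]
FD 10.8: (-1.9,4) -> (-12.7,4) [heading=180, draw]
LT 90: heading 180 -> 270
BK 8.5: (-12.7,4) -> (-12.7,12.5) [heading=270, draw]
FD 5.2: (-12.7,12.5) -> (-12.7,7.3) [heading=270, draw]
FD 4.9: (-12.7,7.3) -> (-12.7,2.4) [heading=270, draw]
FD 14.8: (-12.7,2.4) -> (-12.7,-12.4) [heading=270, draw]
PD: pen down
FD 11.9: (-12.7,-12.4) -> (-12.7,-24.3) [heading=270, draw]
FD 9.9: (-12.7,-24.3) -> (-12.7,-34.2) [heading=270, draw]
FD 4.6: (-12.7,-34.2) -> (-12.7,-38.8) [heading=270, draw]
BK 2.5: (-12.7,-38.8) -> (-12.7,-36.3) [heading=270, draw]
Final: pos=(-12.7,-36.3), heading=270, 10 segment(s) drawn

Segment endpoints: x in {-12.7, -12.7, -12.7, -12.7, -12.7, -12.7, -1.9, 10}, y in {-38.8, -36.3, -34.2, -24.3, -12.4, 2.4, 4, 4, 4, 7.3, 12.5}
xmin=-12.7, ymin=-38.8, xmax=10, ymax=12.5

Answer: -12.7 -38.8 10 12.5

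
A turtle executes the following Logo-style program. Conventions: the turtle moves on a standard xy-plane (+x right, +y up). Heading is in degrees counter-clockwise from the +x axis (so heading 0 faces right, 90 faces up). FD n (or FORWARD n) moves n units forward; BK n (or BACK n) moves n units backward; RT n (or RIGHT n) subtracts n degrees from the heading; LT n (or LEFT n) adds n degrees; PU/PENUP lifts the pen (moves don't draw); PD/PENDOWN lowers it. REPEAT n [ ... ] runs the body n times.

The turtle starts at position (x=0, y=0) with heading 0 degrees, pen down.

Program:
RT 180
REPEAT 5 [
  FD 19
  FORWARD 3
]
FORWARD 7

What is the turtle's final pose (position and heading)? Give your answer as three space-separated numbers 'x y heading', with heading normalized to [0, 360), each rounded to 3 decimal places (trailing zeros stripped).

Executing turtle program step by step:
Start: pos=(0,0), heading=0, pen down
RT 180: heading 0 -> 180
REPEAT 5 [
  -- iteration 1/5 --
  FD 19: (0,0) -> (-19,0) [heading=180, draw]
  FD 3: (-19,0) -> (-22,0) [heading=180, draw]
  -- iteration 2/5 --
  FD 19: (-22,0) -> (-41,0) [heading=180, draw]
  FD 3: (-41,0) -> (-44,0) [heading=180, draw]
  -- iteration 3/5 --
  FD 19: (-44,0) -> (-63,0) [heading=180, draw]
  FD 3: (-63,0) -> (-66,0) [heading=180, draw]
  -- iteration 4/5 --
  FD 19: (-66,0) -> (-85,0) [heading=180, draw]
  FD 3: (-85,0) -> (-88,0) [heading=180, draw]
  -- iteration 5/5 --
  FD 19: (-88,0) -> (-107,0) [heading=180, draw]
  FD 3: (-107,0) -> (-110,0) [heading=180, draw]
]
FD 7: (-110,0) -> (-117,0) [heading=180, draw]
Final: pos=(-117,0), heading=180, 11 segment(s) drawn

Answer: -117 0 180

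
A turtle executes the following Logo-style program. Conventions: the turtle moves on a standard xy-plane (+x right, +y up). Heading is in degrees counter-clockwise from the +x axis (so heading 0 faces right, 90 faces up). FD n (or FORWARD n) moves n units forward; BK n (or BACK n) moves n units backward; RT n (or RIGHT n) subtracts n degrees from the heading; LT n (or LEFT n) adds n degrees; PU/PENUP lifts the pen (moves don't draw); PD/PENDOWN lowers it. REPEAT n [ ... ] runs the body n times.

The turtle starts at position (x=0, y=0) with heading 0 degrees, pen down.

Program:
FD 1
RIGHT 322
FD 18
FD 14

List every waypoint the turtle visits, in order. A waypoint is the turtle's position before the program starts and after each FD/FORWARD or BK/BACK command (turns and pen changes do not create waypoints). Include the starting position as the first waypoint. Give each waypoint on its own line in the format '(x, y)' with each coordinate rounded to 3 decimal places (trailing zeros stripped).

Executing turtle program step by step:
Start: pos=(0,0), heading=0, pen down
FD 1: (0,0) -> (1,0) [heading=0, draw]
RT 322: heading 0 -> 38
FD 18: (1,0) -> (15.184,11.082) [heading=38, draw]
FD 14: (15.184,11.082) -> (26.216,19.701) [heading=38, draw]
Final: pos=(26.216,19.701), heading=38, 3 segment(s) drawn
Waypoints (4 total):
(0, 0)
(1, 0)
(15.184, 11.082)
(26.216, 19.701)

Answer: (0, 0)
(1, 0)
(15.184, 11.082)
(26.216, 19.701)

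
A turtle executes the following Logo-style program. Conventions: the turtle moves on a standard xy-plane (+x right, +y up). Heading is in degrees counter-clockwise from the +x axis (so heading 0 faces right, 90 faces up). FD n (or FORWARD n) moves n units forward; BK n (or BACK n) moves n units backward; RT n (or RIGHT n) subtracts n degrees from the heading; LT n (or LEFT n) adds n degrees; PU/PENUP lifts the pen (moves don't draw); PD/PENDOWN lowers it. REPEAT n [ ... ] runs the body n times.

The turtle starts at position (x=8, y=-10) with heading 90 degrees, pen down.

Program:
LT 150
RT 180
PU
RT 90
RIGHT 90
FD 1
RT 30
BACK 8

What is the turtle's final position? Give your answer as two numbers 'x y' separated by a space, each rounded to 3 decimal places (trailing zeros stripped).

Executing turtle program step by step:
Start: pos=(8,-10), heading=90, pen down
LT 150: heading 90 -> 240
RT 180: heading 240 -> 60
PU: pen up
RT 90: heading 60 -> 330
RT 90: heading 330 -> 240
FD 1: (8,-10) -> (7.5,-10.866) [heading=240, move]
RT 30: heading 240 -> 210
BK 8: (7.5,-10.866) -> (14.428,-6.866) [heading=210, move]
Final: pos=(14.428,-6.866), heading=210, 0 segment(s) drawn

Answer: 14.428 -6.866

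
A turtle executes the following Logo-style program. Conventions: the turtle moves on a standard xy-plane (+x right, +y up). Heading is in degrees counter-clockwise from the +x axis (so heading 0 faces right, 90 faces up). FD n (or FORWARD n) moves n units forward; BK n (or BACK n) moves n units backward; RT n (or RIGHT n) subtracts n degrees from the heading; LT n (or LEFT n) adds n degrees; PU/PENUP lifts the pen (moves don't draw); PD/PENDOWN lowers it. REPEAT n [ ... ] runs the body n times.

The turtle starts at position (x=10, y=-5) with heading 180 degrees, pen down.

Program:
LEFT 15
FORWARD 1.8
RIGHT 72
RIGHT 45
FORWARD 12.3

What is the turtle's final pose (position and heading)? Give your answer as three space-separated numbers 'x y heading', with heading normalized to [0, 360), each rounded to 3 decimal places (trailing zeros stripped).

Executing turtle program step by step:
Start: pos=(10,-5), heading=180, pen down
LT 15: heading 180 -> 195
FD 1.8: (10,-5) -> (8.261,-5.466) [heading=195, draw]
RT 72: heading 195 -> 123
RT 45: heading 123 -> 78
FD 12.3: (8.261,-5.466) -> (10.819,6.565) [heading=78, draw]
Final: pos=(10.819,6.565), heading=78, 2 segment(s) drawn

Answer: 10.819 6.565 78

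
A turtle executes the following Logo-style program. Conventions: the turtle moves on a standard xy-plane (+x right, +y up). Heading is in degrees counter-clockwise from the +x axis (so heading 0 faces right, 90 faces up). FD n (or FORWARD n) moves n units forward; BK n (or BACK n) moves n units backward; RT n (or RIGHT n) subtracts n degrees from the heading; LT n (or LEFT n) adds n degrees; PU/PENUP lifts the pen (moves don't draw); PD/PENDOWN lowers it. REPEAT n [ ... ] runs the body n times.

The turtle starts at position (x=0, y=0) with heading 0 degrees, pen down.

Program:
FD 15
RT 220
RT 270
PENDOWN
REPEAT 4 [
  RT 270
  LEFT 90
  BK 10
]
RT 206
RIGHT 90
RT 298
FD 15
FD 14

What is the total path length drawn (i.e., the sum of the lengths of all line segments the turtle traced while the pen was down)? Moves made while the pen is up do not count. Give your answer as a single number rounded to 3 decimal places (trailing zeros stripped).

Executing turtle program step by step:
Start: pos=(0,0), heading=0, pen down
FD 15: (0,0) -> (15,0) [heading=0, draw]
RT 220: heading 0 -> 140
RT 270: heading 140 -> 230
PD: pen down
REPEAT 4 [
  -- iteration 1/4 --
  RT 270: heading 230 -> 320
  LT 90: heading 320 -> 50
  BK 10: (15,0) -> (8.572,-7.66) [heading=50, draw]
  -- iteration 2/4 --
  RT 270: heading 50 -> 140
  LT 90: heading 140 -> 230
  BK 10: (8.572,-7.66) -> (15,0) [heading=230, draw]
  -- iteration 3/4 --
  RT 270: heading 230 -> 320
  LT 90: heading 320 -> 50
  BK 10: (15,0) -> (8.572,-7.66) [heading=50, draw]
  -- iteration 4/4 --
  RT 270: heading 50 -> 140
  LT 90: heading 140 -> 230
  BK 10: (8.572,-7.66) -> (15,0) [heading=230, draw]
]
RT 206: heading 230 -> 24
RT 90: heading 24 -> 294
RT 298: heading 294 -> 356
FD 15: (15,0) -> (29.963,-1.046) [heading=356, draw]
FD 14: (29.963,-1.046) -> (43.929,-2.023) [heading=356, draw]
Final: pos=(43.929,-2.023), heading=356, 7 segment(s) drawn

Segment lengths:
  seg 1: (0,0) -> (15,0), length = 15
  seg 2: (15,0) -> (8.572,-7.66), length = 10
  seg 3: (8.572,-7.66) -> (15,0), length = 10
  seg 4: (15,0) -> (8.572,-7.66), length = 10
  seg 5: (8.572,-7.66) -> (15,0), length = 10
  seg 6: (15,0) -> (29.963,-1.046), length = 15
  seg 7: (29.963,-1.046) -> (43.929,-2.023), length = 14
Total = 84

Answer: 84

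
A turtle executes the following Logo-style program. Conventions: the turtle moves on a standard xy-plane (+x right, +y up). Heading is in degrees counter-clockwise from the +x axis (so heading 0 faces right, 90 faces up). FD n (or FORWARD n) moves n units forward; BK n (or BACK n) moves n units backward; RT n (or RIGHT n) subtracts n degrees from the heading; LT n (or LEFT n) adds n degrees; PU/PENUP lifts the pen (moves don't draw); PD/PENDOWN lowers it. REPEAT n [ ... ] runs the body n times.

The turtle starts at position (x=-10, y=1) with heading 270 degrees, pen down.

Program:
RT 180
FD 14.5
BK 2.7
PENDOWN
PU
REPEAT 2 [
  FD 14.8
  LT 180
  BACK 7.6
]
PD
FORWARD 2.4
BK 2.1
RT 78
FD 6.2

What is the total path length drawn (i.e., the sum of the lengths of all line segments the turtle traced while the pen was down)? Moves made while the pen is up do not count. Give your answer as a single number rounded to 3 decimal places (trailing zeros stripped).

Executing turtle program step by step:
Start: pos=(-10,1), heading=270, pen down
RT 180: heading 270 -> 90
FD 14.5: (-10,1) -> (-10,15.5) [heading=90, draw]
BK 2.7: (-10,15.5) -> (-10,12.8) [heading=90, draw]
PD: pen down
PU: pen up
REPEAT 2 [
  -- iteration 1/2 --
  FD 14.8: (-10,12.8) -> (-10,27.6) [heading=90, move]
  LT 180: heading 90 -> 270
  BK 7.6: (-10,27.6) -> (-10,35.2) [heading=270, move]
  -- iteration 2/2 --
  FD 14.8: (-10,35.2) -> (-10,20.4) [heading=270, move]
  LT 180: heading 270 -> 90
  BK 7.6: (-10,20.4) -> (-10,12.8) [heading=90, move]
]
PD: pen down
FD 2.4: (-10,12.8) -> (-10,15.2) [heading=90, draw]
BK 2.1: (-10,15.2) -> (-10,13.1) [heading=90, draw]
RT 78: heading 90 -> 12
FD 6.2: (-10,13.1) -> (-3.935,14.389) [heading=12, draw]
Final: pos=(-3.935,14.389), heading=12, 5 segment(s) drawn

Segment lengths:
  seg 1: (-10,1) -> (-10,15.5), length = 14.5
  seg 2: (-10,15.5) -> (-10,12.8), length = 2.7
  seg 3: (-10,12.8) -> (-10,15.2), length = 2.4
  seg 4: (-10,15.2) -> (-10,13.1), length = 2.1
  seg 5: (-10,13.1) -> (-3.935,14.389), length = 6.2
Total = 27.9

Answer: 27.9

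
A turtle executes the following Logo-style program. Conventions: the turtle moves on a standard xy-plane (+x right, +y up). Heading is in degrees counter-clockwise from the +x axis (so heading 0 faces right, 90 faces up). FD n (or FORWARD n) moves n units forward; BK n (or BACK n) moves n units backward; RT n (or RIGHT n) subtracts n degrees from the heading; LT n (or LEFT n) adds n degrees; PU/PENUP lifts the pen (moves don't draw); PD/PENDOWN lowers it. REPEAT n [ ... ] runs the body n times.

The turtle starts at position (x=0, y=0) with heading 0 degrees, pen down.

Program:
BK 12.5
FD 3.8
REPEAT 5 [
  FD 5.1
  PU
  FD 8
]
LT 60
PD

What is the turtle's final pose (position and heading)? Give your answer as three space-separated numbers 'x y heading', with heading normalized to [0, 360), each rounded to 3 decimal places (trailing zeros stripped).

Answer: 56.8 0 60

Derivation:
Executing turtle program step by step:
Start: pos=(0,0), heading=0, pen down
BK 12.5: (0,0) -> (-12.5,0) [heading=0, draw]
FD 3.8: (-12.5,0) -> (-8.7,0) [heading=0, draw]
REPEAT 5 [
  -- iteration 1/5 --
  FD 5.1: (-8.7,0) -> (-3.6,0) [heading=0, draw]
  PU: pen up
  FD 8: (-3.6,0) -> (4.4,0) [heading=0, move]
  -- iteration 2/5 --
  FD 5.1: (4.4,0) -> (9.5,0) [heading=0, move]
  PU: pen up
  FD 8: (9.5,0) -> (17.5,0) [heading=0, move]
  -- iteration 3/5 --
  FD 5.1: (17.5,0) -> (22.6,0) [heading=0, move]
  PU: pen up
  FD 8: (22.6,0) -> (30.6,0) [heading=0, move]
  -- iteration 4/5 --
  FD 5.1: (30.6,0) -> (35.7,0) [heading=0, move]
  PU: pen up
  FD 8: (35.7,0) -> (43.7,0) [heading=0, move]
  -- iteration 5/5 --
  FD 5.1: (43.7,0) -> (48.8,0) [heading=0, move]
  PU: pen up
  FD 8: (48.8,0) -> (56.8,0) [heading=0, move]
]
LT 60: heading 0 -> 60
PD: pen down
Final: pos=(56.8,0), heading=60, 3 segment(s) drawn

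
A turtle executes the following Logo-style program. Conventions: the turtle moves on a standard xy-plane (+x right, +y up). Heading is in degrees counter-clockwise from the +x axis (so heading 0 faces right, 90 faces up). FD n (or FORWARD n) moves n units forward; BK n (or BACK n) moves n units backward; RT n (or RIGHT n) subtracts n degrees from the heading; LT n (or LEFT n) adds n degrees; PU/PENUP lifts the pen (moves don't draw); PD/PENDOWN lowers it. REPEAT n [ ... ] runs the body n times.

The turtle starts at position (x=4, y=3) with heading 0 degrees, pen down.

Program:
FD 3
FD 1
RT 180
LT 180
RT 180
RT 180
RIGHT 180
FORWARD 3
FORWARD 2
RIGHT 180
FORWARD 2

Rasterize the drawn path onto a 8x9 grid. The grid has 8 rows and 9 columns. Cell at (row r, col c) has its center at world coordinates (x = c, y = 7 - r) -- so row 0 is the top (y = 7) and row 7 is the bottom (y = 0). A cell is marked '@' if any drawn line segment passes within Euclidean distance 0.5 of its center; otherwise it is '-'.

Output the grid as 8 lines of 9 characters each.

Answer: ---------
---------
---------
---------
---@@@@@@
---------
---------
---------

Derivation:
Segment 0: (4,3) -> (7,3)
Segment 1: (7,3) -> (8,3)
Segment 2: (8,3) -> (5,3)
Segment 3: (5,3) -> (3,3)
Segment 4: (3,3) -> (5,3)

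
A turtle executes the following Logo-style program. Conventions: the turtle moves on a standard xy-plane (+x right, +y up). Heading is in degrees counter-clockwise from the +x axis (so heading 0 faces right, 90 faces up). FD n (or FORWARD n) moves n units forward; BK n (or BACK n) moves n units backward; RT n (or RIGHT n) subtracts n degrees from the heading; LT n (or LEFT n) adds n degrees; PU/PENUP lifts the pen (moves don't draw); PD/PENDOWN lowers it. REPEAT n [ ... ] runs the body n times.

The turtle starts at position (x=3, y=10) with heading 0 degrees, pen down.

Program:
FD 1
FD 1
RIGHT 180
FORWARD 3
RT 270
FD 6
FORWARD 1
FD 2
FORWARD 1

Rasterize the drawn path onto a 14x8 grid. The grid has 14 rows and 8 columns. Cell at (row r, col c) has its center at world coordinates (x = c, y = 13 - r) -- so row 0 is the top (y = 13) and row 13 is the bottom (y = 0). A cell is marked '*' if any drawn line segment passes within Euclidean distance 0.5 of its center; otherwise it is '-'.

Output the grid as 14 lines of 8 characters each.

Segment 0: (3,10) -> (4,10)
Segment 1: (4,10) -> (5,10)
Segment 2: (5,10) -> (2,10)
Segment 3: (2,10) -> (2,4)
Segment 4: (2,4) -> (2,3)
Segment 5: (2,3) -> (2,1)
Segment 6: (2,1) -> (2,0)

Answer: --------
--------
--------
--****--
--*-----
--*-----
--*-----
--*-----
--*-----
--*-----
--*-----
--*-----
--*-----
--*-----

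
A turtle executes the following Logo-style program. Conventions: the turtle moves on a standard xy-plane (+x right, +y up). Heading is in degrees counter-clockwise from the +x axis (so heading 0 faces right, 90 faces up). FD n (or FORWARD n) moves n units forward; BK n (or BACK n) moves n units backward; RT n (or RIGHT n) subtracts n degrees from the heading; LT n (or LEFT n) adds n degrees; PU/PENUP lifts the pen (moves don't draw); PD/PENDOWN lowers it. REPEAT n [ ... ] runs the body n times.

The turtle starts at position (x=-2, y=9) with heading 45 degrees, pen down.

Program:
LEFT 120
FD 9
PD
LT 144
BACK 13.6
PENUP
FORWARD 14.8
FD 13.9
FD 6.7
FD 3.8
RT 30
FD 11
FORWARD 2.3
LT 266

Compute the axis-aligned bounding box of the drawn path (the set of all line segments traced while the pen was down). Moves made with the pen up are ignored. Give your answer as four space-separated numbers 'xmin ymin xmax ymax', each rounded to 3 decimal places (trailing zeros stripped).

Answer: -19.252 9 -2 21.899

Derivation:
Executing turtle program step by step:
Start: pos=(-2,9), heading=45, pen down
LT 120: heading 45 -> 165
FD 9: (-2,9) -> (-10.693,11.329) [heading=165, draw]
PD: pen down
LT 144: heading 165 -> 309
BK 13.6: (-10.693,11.329) -> (-19.252,21.899) [heading=309, draw]
PU: pen up
FD 14.8: (-19.252,21.899) -> (-9.938,10.397) [heading=309, move]
FD 13.9: (-9.938,10.397) -> (-1.191,-0.406) [heading=309, move]
FD 6.7: (-1.191,-0.406) -> (3.026,-5.612) [heading=309, move]
FD 3.8: (3.026,-5.612) -> (5.417,-8.566) [heading=309, move]
RT 30: heading 309 -> 279
FD 11: (5.417,-8.566) -> (7.138,-19.43) [heading=279, move]
FD 2.3: (7.138,-19.43) -> (7.498,-21.702) [heading=279, move]
LT 266: heading 279 -> 185
Final: pos=(7.498,-21.702), heading=185, 2 segment(s) drawn

Segment endpoints: x in {-19.252, -10.693, -2}, y in {9, 11.329, 21.899}
xmin=-19.252, ymin=9, xmax=-2, ymax=21.899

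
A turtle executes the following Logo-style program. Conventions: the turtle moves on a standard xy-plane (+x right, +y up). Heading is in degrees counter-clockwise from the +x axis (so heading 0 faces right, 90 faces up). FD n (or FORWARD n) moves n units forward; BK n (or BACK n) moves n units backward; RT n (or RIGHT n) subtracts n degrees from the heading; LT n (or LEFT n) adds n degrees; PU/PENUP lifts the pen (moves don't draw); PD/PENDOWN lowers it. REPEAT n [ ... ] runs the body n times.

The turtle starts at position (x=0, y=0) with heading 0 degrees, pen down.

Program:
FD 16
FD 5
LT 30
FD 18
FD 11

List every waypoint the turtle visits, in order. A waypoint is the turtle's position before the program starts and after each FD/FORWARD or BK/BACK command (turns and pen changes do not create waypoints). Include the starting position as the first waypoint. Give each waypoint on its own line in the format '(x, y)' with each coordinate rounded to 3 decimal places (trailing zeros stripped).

Executing turtle program step by step:
Start: pos=(0,0), heading=0, pen down
FD 16: (0,0) -> (16,0) [heading=0, draw]
FD 5: (16,0) -> (21,0) [heading=0, draw]
LT 30: heading 0 -> 30
FD 18: (21,0) -> (36.588,9) [heading=30, draw]
FD 11: (36.588,9) -> (46.115,14.5) [heading=30, draw]
Final: pos=(46.115,14.5), heading=30, 4 segment(s) drawn
Waypoints (5 total):
(0, 0)
(16, 0)
(21, 0)
(36.588, 9)
(46.115, 14.5)

Answer: (0, 0)
(16, 0)
(21, 0)
(36.588, 9)
(46.115, 14.5)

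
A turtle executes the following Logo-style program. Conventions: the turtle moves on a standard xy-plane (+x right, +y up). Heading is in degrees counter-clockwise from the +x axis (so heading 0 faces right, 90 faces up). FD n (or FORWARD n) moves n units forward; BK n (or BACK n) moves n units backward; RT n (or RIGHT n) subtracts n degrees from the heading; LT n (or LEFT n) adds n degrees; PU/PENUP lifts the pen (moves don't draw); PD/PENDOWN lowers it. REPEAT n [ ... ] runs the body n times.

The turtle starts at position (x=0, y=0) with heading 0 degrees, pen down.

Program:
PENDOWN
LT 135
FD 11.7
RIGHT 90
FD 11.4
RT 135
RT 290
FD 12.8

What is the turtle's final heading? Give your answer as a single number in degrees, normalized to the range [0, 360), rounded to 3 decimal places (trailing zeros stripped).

Executing turtle program step by step:
Start: pos=(0,0), heading=0, pen down
PD: pen down
LT 135: heading 0 -> 135
FD 11.7: (0,0) -> (-8.273,8.273) [heading=135, draw]
RT 90: heading 135 -> 45
FD 11.4: (-8.273,8.273) -> (-0.212,16.334) [heading=45, draw]
RT 135: heading 45 -> 270
RT 290: heading 270 -> 340
FD 12.8: (-0.212,16.334) -> (11.816,11.956) [heading=340, draw]
Final: pos=(11.816,11.956), heading=340, 3 segment(s) drawn

Answer: 340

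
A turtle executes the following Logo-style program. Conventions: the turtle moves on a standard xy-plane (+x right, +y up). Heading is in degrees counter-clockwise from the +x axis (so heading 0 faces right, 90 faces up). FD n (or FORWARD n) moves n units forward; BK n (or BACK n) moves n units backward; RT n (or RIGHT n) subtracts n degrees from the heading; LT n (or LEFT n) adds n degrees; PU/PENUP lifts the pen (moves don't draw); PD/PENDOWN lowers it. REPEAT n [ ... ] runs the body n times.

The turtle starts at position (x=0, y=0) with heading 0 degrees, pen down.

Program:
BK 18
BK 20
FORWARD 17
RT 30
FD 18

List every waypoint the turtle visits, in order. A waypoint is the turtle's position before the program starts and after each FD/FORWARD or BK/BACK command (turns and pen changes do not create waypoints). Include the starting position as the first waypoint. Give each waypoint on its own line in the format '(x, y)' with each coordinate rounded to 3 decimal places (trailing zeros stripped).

Executing turtle program step by step:
Start: pos=(0,0), heading=0, pen down
BK 18: (0,0) -> (-18,0) [heading=0, draw]
BK 20: (-18,0) -> (-38,0) [heading=0, draw]
FD 17: (-38,0) -> (-21,0) [heading=0, draw]
RT 30: heading 0 -> 330
FD 18: (-21,0) -> (-5.412,-9) [heading=330, draw]
Final: pos=(-5.412,-9), heading=330, 4 segment(s) drawn
Waypoints (5 total):
(0, 0)
(-18, 0)
(-38, 0)
(-21, 0)
(-5.412, -9)

Answer: (0, 0)
(-18, 0)
(-38, 0)
(-21, 0)
(-5.412, -9)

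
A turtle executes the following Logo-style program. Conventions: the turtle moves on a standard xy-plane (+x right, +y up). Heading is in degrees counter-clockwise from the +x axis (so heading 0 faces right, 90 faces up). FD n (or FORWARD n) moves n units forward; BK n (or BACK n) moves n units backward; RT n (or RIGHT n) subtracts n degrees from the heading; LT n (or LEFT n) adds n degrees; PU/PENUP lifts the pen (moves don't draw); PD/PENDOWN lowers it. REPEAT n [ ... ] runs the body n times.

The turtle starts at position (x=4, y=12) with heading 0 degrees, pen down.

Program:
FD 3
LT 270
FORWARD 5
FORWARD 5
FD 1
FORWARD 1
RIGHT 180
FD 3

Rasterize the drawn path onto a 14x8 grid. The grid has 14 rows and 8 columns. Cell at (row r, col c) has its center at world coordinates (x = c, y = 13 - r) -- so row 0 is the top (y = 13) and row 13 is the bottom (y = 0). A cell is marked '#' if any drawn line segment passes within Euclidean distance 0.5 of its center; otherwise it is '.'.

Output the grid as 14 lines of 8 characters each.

Answer: ........
....####
.......#
.......#
.......#
.......#
.......#
.......#
.......#
.......#
.......#
.......#
.......#
.......#

Derivation:
Segment 0: (4,12) -> (7,12)
Segment 1: (7,12) -> (7,7)
Segment 2: (7,7) -> (7,2)
Segment 3: (7,2) -> (7,1)
Segment 4: (7,1) -> (7,0)
Segment 5: (7,0) -> (7,3)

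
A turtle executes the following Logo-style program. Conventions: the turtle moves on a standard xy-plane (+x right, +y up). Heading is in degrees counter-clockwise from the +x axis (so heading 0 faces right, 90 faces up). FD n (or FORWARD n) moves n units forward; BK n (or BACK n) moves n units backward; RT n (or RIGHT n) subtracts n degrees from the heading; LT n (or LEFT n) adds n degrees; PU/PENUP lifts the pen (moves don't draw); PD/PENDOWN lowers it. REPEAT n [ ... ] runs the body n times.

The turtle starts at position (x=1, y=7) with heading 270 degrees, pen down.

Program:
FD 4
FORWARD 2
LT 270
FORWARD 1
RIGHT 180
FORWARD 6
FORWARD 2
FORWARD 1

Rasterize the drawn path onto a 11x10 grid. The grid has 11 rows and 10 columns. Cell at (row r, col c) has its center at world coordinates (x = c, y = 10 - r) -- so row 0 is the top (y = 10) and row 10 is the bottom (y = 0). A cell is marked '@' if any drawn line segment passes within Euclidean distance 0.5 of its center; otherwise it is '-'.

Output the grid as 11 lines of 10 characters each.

Answer: ----------
----------
----------
-@--------
-@--------
-@--------
-@--------
-@--------
-@--------
@@@@@@@@@@
----------

Derivation:
Segment 0: (1,7) -> (1,3)
Segment 1: (1,3) -> (1,1)
Segment 2: (1,1) -> (-0,1)
Segment 3: (-0,1) -> (6,1)
Segment 4: (6,1) -> (8,1)
Segment 5: (8,1) -> (9,1)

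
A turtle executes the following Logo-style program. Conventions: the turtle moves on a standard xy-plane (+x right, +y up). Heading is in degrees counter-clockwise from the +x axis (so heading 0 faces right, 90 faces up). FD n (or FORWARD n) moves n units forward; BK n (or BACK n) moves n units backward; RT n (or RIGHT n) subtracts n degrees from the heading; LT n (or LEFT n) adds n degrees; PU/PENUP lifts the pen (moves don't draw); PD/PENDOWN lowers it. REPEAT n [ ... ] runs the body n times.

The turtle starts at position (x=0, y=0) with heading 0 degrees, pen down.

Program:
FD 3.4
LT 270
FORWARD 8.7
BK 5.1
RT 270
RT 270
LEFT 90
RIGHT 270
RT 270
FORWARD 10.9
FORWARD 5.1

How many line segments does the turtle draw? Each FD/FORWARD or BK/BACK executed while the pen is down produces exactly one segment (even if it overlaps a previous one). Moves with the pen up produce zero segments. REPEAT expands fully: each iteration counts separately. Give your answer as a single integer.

Executing turtle program step by step:
Start: pos=(0,0), heading=0, pen down
FD 3.4: (0,0) -> (3.4,0) [heading=0, draw]
LT 270: heading 0 -> 270
FD 8.7: (3.4,0) -> (3.4,-8.7) [heading=270, draw]
BK 5.1: (3.4,-8.7) -> (3.4,-3.6) [heading=270, draw]
RT 270: heading 270 -> 0
RT 270: heading 0 -> 90
LT 90: heading 90 -> 180
RT 270: heading 180 -> 270
RT 270: heading 270 -> 0
FD 10.9: (3.4,-3.6) -> (14.3,-3.6) [heading=0, draw]
FD 5.1: (14.3,-3.6) -> (19.4,-3.6) [heading=0, draw]
Final: pos=(19.4,-3.6), heading=0, 5 segment(s) drawn
Segments drawn: 5

Answer: 5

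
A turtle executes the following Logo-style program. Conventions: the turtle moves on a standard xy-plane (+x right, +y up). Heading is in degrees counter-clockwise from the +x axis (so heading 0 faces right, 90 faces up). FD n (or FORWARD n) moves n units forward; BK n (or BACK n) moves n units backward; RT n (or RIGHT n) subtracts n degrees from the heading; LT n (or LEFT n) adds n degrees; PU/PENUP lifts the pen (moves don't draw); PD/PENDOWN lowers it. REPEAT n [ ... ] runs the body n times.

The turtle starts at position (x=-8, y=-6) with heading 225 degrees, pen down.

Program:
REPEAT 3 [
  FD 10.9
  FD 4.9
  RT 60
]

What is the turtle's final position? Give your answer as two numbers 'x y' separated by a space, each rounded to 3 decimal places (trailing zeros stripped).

Executing turtle program step by step:
Start: pos=(-8,-6), heading=225, pen down
REPEAT 3 [
  -- iteration 1/3 --
  FD 10.9: (-8,-6) -> (-15.707,-13.707) [heading=225, draw]
  FD 4.9: (-15.707,-13.707) -> (-19.172,-17.172) [heading=225, draw]
  RT 60: heading 225 -> 165
  -- iteration 2/3 --
  FD 10.9: (-19.172,-17.172) -> (-29.701,-14.351) [heading=165, draw]
  FD 4.9: (-29.701,-14.351) -> (-34.434,-13.083) [heading=165, draw]
  RT 60: heading 165 -> 105
  -- iteration 3/3 --
  FD 10.9: (-34.434,-13.083) -> (-37.255,-2.554) [heading=105, draw]
  FD 4.9: (-37.255,-2.554) -> (-38.523,2.179) [heading=105, draw]
  RT 60: heading 105 -> 45
]
Final: pos=(-38.523,2.179), heading=45, 6 segment(s) drawn

Answer: -38.523 2.179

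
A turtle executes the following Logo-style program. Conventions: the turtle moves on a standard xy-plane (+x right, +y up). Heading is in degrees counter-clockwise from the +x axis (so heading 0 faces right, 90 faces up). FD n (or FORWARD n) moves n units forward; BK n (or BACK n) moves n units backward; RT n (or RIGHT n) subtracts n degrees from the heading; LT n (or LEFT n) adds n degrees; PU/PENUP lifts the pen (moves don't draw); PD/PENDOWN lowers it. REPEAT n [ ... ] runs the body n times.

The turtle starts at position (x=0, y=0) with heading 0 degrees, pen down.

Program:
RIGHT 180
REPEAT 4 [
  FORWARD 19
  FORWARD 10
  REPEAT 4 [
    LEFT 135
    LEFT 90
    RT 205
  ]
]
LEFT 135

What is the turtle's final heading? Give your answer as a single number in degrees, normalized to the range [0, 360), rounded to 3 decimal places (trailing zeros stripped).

Answer: 275

Derivation:
Executing turtle program step by step:
Start: pos=(0,0), heading=0, pen down
RT 180: heading 0 -> 180
REPEAT 4 [
  -- iteration 1/4 --
  FD 19: (0,0) -> (-19,0) [heading=180, draw]
  FD 10: (-19,0) -> (-29,0) [heading=180, draw]
  REPEAT 4 [
    -- iteration 1/4 --
    LT 135: heading 180 -> 315
    LT 90: heading 315 -> 45
    RT 205: heading 45 -> 200
    -- iteration 2/4 --
    LT 135: heading 200 -> 335
    LT 90: heading 335 -> 65
    RT 205: heading 65 -> 220
    -- iteration 3/4 --
    LT 135: heading 220 -> 355
    LT 90: heading 355 -> 85
    RT 205: heading 85 -> 240
    -- iteration 4/4 --
    LT 135: heading 240 -> 15
    LT 90: heading 15 -> 105
    RT 205: heading 105 -> 260
  ]
  -- iteration 2/4 --
  FD 19: (-29,0) -> (-32.299,-18.711) [heading=260, draw]
  FD 10: (-32.299,-18.711) -> (-34.036,-28.559) [heading=260, draw]
  REPEAT 4 [
    -- iteration 1/4 --
    LT 135: heading 260 -> 35
    LT 90: heading 35 -> 125
    RT 205: heading 125 -> 280
    -- iteration 2/4 --
    LT 135: heading 280 -> 55
    LT 90: heading 55 -> 145
    RT 205: heading 145 -> 300
    -- iteration 3/4 --
    LT 135: heading 300 -> 75
    LT 90: heading 75 -> 165
    RT 205: heading 165 -> 320
    -- iteration 4/4 --
    LT 135: heading 320 -> 95
    LT 90: heading 95 -> 185
    RT 205: heading 185 -> 340
  ]
  -- iteration 3/4 --
  FD 19: (-34.036,-28.559) -> (-16.182,-35.058) [heading=340, draw]
  FD 10: (-16.182,-35.058) -> (-6.785,-38.478) [heading=340, draw]
  REPEAT 4 [
    -- iteration 1/4 --
    LT 135: heading 340 -> 115
    LT 90: heading 115 -> 205
    RT 205: heading 205 -> 0
    -- iteration 2/4 --
    LT 135: heading 0 -> 135
    LT 90: heading 135 -> 225
    RT 205: heading 225 -> 20
    -- iteration 3/4 --
    LT 135: heading 20 -> 155
    LT 90: heading 155 -> 245
    RT 205: heading 245 -> 40
    -- iteration 4/4 --
    LT 135: heading 40 -> 175
    LT 90: heading 175 -> 265
    RT 205: heading 265 -> 60
  ]
  -- iteration 4/4 --
  FD 19: (-6.785,-38.478) -> (2.715,-22.024) [heading=60, draw]
  FD 10: (2.715,-22.024) -> (7.715,-13.363) [heading=60, draw]
  REPEAT 4 [
    -- iteration 1/4 --
    LT 135: heading 60 -> 195
    LT 90: heading 195 -> 285
    RT 205: heading 285 -> 80
    -- iteration 2/4 --
    LT 135: heading 80 -> 215
    LT 90: heading 215 -> 305
    RT 205: heading 305 -> 100
    -- iteration 3/4 --
    LT 135: heading 100 -> 235
    LT 90: heading 235 -> 325
    RT 205: heading 325 -> 120
    -- iteration 4/4 --
    LT 135: heading 120 -> 255
    LT 90: heading 255 -> 345
    RT 205: heading 345 -> 140
  ]
]
LT 135: heading 140 -> 275
Final: pos=(7.715,-13.363), heading=275, 8 segment(s) drawn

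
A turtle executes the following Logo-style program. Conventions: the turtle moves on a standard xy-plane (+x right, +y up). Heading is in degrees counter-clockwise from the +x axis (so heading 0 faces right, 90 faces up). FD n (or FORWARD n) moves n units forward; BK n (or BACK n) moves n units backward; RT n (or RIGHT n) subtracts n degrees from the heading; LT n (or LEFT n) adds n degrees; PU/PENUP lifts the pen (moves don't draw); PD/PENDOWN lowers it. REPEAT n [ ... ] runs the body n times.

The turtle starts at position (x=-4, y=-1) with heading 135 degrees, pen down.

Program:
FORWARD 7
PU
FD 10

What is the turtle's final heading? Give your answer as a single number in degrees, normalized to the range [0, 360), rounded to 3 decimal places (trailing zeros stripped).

Answer: 135

Derivation:
Executing turtle program step by step:
Start: pos=(-4,-1), heading=135, pen down
FD 7: (-4,-1) -> (-8.95,3.95) [heading=135, draw]
PU: pen up
FD 10: (-8.95,3.95) -> (-16.021,11.021) [heading=135, move]
Final: pos=(-16.021,11.021), heading=135, 1 segment(s) drawn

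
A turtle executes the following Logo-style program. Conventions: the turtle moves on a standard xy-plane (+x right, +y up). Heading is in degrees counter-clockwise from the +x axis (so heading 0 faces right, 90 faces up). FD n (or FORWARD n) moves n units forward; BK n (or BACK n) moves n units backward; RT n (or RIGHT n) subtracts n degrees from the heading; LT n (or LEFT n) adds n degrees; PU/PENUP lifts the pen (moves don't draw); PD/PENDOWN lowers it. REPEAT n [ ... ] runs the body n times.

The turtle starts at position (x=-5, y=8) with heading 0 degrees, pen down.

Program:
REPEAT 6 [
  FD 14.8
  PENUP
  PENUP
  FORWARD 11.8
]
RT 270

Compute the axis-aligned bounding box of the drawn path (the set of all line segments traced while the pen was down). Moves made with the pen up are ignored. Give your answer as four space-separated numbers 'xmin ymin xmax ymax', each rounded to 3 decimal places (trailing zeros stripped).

Answer: -5 8 9.8 8

Derivation:
Executing turtle program step by step:
Start: pos=(-5,8), heading=0, pen down
REPEAT 6 [
  -- iteration 1/6 --
  FD 14.8: (-5,8) -> (9.8,8) [heading=0, draw]
  PU: pen up
  PU: pen up
  FD 11.8: (9.8,8) -> (21.6,8) [heading=0, move]
  -- iteration 2/6 --
  FD 14.8: (21.6,8) -> (36.4,8) [heading=0, move]
  PU: pen up
  PU: pen up
  FD 11.8: (36.4,8) -> (48.2,8) [heading=0, move]
  -- iteration 3/6 --
  FD 14.8: (48.2,8) -> (63,8) [heading=0, move]
  PU: pen up
  PU: pen up
  FD 11.8: (63,8) -> (74.8,8) [heading=0, move]
  -- iteration 4/6 --
  FD 14.8: (74.8,8) -> (89.6,8) [heading=0, move]
  PU: pen up
  PU: pen up
  FD 11.8: (89.6,8) -> (101.4,8) [heading=0, move]
  -- iteration 5/6 --
  FD 14.8: (101.4,8) -> (116.2,8) [heading=0, move]
  PU: pen up
  PU: pen up
  FD 11.8: (116.2,8) -> (128,8) [heading=0, move]
  -- iteration 6/6 --
  FD 14.8: (128,8) -> (142.8,8) [heading=0, move]
  PU: pen up
  PU: pen up
  FD 11.8: (142.8,8) -> (154.6,8) [heading=0, move]
]
RT 270: heading 0 -> 90
Final: pos=(154.6,8), heading=90, 1 segment(s) drawn

Segment endpoints: x in {-5, 9.8}, y in {8}
xmin=-5, ymin=8, xmax=9.8, ymax=8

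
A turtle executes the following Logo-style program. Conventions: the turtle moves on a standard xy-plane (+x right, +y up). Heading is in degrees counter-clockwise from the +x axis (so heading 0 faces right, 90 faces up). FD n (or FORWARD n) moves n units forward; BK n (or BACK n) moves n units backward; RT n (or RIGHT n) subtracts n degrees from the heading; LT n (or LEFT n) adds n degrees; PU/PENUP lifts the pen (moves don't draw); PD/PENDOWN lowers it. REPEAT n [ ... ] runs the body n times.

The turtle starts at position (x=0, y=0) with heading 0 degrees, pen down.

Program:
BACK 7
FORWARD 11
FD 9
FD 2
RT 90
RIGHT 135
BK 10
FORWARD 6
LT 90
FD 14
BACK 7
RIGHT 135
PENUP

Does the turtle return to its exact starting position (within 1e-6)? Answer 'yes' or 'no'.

Answer: no

Derivation:
Executing turtle program step by step:
Start: pos=(0,0), heading=0, pen down
BK 7: (0,0) -> (-7,0) [heading=0, draw]
FD 11: (-7,0) -> (4,0) [heading=0, draw]
FD 9: (4,0) -> (13,0) [heading=0, draw]
FD 2: (13,0) -> (15,0) [heading=0, draw]
RT 90: heading 0 -> 270
RT 135: heading 270 -> 135
BK 10: (15,0) -> (22.071,-7.071) [heading=135, draw]
FD 6: (22.071,-7.071) -> (17.828,-2.828) [heading=135, draw]
LT 90: heading 135 -> 225
FD 14: (17.828,-2.828) -> (7.929,-12.728) [heading=225, draw]
BK 7: (7.929,-12.728) -> (12.879,-7.778) [heading=225, draw]
RT 135: heading 225 -> 90
PU: pen up
Final: pos=(12.879,-7.778), heading=90, 8 segment(s) drawn

Start position: (0, 0)
Final position: (12.879, -7.778)
Distance = 15.045; >= 1e-6 -> NOT closed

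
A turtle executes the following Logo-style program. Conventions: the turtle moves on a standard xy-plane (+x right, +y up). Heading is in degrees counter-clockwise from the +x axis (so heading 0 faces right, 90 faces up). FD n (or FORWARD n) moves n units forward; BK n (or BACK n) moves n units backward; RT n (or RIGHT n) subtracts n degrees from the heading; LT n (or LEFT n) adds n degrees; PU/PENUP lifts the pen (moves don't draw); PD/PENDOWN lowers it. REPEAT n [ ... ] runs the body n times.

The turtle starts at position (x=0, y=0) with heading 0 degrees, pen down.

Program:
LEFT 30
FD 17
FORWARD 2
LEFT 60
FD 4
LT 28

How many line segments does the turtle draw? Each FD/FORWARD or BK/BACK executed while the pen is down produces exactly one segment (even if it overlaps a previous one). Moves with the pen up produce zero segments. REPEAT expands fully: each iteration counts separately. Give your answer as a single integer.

Answer: 3

Derivation:
Executing turtle program step by step:
Start: pos=(0,0), heading=0, pen down
LT 30: heading 0 -> 30
FD 17: (0,0) -> (14.722,8.5) [heading=30, draw]
FD 2: (14.722,8.5) -> (16.454,9.5) [heading=30, draw]
LT 60: heading 30 -> 90
FD 4: (16.454,9.5) -> (16.454,13.5) [heading=90, draw]
LT 28: heading 90 -> 118
Final: pos=(16.454,13.5), heading=118, 3 segment(s) drawn
Segments drawn: 3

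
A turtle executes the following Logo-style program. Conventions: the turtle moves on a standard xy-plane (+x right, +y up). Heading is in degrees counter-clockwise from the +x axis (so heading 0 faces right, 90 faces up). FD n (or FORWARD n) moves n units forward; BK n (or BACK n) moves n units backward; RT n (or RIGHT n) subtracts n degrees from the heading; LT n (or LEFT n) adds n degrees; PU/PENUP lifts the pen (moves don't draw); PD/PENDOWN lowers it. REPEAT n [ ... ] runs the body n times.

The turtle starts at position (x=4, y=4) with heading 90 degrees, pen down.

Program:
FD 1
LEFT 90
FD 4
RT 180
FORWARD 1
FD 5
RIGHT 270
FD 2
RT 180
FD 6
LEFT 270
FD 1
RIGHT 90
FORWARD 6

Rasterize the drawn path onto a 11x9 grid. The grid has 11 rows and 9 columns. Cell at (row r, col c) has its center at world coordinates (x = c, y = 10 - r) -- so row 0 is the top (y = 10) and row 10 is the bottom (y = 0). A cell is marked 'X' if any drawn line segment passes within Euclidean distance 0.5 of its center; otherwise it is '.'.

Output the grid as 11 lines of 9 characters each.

Segment 0: (4,4) -> (4,5)
Segment 1: (4,5) -> (0,5)
Segment 2: (0,5) -> (1,5)
Segment 3: (1,5) -> (6,5)
Segment 4: (6,5) -> (6,7)
Segment 5: (6,7) -> (6,1)
Segment 6: (6,1) -> (5,1)
Segment 7: (5,1) -> (5,7)

Answer: .........
.........
.........
.....XX..
.....XX..
XXXXXXX..
....XXX..
.....XX..
.....XX..
.....XX..
.........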